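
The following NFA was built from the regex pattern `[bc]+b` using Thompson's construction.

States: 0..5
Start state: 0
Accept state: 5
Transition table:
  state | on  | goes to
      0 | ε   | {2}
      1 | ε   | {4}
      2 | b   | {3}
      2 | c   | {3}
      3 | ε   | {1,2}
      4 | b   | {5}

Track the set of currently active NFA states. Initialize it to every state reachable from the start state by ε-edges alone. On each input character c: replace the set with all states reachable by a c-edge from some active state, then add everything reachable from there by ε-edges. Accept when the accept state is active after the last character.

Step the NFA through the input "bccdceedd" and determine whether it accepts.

initial (ε-close {0}): {0,2}
'b' @ 1: {1,2,3,4}
'c' @ 2: {1,2,3,4}
'c' @ 3: {1,2,3,4}
'd' @ 4: {}  — no active states
rest 'ceedd' ignored (set empty)
end set {} — state 5 not in

Answer: REJECT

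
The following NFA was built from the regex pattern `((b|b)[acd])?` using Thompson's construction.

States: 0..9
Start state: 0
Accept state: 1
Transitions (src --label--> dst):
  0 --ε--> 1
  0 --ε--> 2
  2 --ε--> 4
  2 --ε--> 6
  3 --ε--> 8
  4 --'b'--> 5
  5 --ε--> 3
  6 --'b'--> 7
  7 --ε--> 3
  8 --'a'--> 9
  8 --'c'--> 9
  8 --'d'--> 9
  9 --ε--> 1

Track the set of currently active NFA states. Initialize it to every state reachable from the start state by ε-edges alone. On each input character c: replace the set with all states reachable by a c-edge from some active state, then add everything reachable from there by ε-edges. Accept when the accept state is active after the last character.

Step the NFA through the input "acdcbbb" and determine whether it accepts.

Answer: REJECT

Steps:
start: ε-closure({0}) = {0,1,2,4,6}
'a' @ 1: {}  — dead — no transitions
rest 'cdcbbb' ignored (set empty)
after full input: {}  (accept=1 not in)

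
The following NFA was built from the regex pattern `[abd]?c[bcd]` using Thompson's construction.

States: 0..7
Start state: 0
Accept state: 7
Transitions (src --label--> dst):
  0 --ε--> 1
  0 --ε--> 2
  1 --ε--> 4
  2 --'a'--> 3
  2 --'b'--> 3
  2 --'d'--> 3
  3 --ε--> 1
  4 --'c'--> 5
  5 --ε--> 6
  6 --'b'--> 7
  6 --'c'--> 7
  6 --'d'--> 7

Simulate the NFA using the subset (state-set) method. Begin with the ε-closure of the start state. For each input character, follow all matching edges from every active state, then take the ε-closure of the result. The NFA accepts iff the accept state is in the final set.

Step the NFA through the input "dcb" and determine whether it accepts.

S₀ = ε-closure({0}) = {0,1,2,4}
'd' @ 1: {1,3,4}
'c' @ 2: {5,6}
'b' @ 3: {7}  (accept∈set)
final: {7}; accept 7 in set

Answer: ACCEPT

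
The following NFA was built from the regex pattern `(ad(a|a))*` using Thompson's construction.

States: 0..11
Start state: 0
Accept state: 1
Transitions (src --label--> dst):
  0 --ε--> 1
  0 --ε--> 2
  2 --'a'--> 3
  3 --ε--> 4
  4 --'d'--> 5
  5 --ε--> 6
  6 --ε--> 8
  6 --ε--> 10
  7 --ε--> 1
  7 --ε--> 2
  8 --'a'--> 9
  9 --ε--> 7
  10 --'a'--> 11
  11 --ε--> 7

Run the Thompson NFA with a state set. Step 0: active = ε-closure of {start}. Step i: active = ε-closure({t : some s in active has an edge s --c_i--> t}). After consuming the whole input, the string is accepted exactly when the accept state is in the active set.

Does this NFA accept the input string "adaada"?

S₀ = ε-closure({0}) = {0,1,2}
'a' @ 1: {3,4}
'd' @ 2: {5,6,8,10}
'a' @ 3: {1,2,7,9,11}  ✓accept
'a' @ 4: {3,4}
'd' @ 5: {5,6,8,10}
'a' @ 6: {1,2,7,9,11}  ✓accept
end set {1,2,7,9,11} — state 1 in

Answer: ACCEPT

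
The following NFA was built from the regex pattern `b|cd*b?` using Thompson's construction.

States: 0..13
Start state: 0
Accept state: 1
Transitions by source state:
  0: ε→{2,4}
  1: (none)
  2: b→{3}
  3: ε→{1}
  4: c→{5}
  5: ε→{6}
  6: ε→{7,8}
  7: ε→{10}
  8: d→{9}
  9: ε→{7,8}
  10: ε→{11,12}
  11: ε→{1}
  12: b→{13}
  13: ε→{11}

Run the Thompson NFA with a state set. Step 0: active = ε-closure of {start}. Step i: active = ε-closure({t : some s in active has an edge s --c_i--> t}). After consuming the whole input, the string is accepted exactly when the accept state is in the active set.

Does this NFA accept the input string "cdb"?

Answer: ACCEPT

Trace:
S₀ = ε-closure({0}) = {0,2,4}
'c' @ 1: {1,5,6,7,8,10,11,12}  [accepting]
'd' @ 2: {1,7,8,9,10,11,12}  [accepting]
'b' @ 3: {1,11,13}  [accepting]
after full input: {1,11,13}  (accept=1 in)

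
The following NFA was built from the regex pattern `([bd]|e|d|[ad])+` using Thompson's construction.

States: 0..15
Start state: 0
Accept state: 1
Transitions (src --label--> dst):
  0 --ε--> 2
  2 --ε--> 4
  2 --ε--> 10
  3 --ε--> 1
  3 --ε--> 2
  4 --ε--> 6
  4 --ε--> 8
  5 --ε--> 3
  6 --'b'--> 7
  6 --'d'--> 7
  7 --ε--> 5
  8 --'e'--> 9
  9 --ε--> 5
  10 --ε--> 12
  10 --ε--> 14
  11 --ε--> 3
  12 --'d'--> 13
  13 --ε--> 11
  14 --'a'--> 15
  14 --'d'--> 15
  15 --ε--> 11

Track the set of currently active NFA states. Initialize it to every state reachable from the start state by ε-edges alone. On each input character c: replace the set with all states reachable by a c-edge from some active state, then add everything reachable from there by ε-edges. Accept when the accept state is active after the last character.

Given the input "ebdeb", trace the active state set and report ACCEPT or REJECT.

Answer: ACCEPT

Steps:
start: ε-closure({0}) = {0,2,4,6,8,10,12,14}
'e' @ 1: {1,2,3,4,5,6,8,9,10,12,14}  [accepting]
'b' @ 2: {1,2,3,4,5,6,7,8,10,12,14}  [accepting]
'd' @ 3: {1,2,3,4,5,6,7,8,10,11,12,13,14,15}  [accepting]
'e' @ 4: {1,2,3,4,5,6,8,9,10,12,14}  [accepting]
'b' @ 5: {1,2,3,4,5,6,7,8,10,12,14}  [accepting]
after full input: {1,2,3,4,5,6,7,8,10,12,14}  (accept=1 in)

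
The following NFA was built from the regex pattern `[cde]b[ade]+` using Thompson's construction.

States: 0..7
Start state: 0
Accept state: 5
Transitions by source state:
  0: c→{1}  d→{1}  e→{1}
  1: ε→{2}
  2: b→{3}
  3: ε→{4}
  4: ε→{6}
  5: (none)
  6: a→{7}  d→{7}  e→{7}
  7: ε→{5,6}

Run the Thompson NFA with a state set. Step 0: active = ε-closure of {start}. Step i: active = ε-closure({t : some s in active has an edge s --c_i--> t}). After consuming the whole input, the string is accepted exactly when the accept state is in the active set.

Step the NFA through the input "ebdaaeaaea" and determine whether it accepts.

S₀ = ε-closure({0}) = {0}
'e' @ 1: {1,2}
'b' @ 2: {3,4,6}
'd' @ 3: {5,6,7}  (accept∈set)
'a' @ 4: {5,6,7}  (accept∈set)
'a' @ 5: {5,6,7}  (accept∈set)
'e' @ 6: {5,6,7}  (accept∈set)
'a' @ 7: {5,6,7}  (accept∈set)
'a' @ 8: {5,6,7}  (accept∈set)
'e' @ 9: {5,6,7}  (accept∈set)
'a' @ 10: {5,6,7}  (accept∈set)
final: {5,6,7}; accept 5 in set

Answer: ACCEPT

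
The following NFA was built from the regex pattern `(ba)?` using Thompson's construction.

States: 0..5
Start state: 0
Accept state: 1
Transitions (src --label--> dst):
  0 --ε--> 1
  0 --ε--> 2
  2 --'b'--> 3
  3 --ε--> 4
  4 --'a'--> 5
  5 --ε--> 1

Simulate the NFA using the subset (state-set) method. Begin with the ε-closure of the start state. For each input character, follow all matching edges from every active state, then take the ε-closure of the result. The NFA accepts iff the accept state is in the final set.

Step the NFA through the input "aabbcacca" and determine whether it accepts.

Answer: REJECT

Steps:
start: ε-closure({0}) = {0,1,2}
'a' @ 1: {}  — state set empty
rest 'abbcacca' ignored (set empty)
end set {} — state 1 not in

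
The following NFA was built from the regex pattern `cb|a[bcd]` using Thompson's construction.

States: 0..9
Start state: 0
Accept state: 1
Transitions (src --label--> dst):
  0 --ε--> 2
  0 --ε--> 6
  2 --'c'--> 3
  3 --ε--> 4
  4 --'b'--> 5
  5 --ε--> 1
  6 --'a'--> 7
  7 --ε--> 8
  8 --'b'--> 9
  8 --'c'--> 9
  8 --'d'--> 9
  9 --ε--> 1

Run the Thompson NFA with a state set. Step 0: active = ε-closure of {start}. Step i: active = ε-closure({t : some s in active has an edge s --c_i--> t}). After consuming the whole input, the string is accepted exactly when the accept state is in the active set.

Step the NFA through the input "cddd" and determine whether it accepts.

Answer: REJECT

Trace:
initial (ε-close {0}): {0,2,6}
'c' @ 1: {3,4}
'd' @ 2: {}  — no active states
rest 'dd' ignored (set empty)
end set {} — state 1 not in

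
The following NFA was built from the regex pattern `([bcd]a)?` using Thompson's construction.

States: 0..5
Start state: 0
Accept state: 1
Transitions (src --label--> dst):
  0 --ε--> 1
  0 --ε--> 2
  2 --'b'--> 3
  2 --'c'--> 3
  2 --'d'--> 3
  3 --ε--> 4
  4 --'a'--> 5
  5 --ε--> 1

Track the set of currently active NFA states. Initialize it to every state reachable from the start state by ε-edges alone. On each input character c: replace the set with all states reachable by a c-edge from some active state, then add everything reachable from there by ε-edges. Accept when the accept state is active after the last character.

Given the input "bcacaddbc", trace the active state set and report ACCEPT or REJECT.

start: ε-closure({0}) = {0,1,2}
'b' @ 1: {3,4}
'c' @ 2: {}  — no active states
rest 'acaddbc' ignored (set empty)
end set {} — state 1 not in

Answer: REJECT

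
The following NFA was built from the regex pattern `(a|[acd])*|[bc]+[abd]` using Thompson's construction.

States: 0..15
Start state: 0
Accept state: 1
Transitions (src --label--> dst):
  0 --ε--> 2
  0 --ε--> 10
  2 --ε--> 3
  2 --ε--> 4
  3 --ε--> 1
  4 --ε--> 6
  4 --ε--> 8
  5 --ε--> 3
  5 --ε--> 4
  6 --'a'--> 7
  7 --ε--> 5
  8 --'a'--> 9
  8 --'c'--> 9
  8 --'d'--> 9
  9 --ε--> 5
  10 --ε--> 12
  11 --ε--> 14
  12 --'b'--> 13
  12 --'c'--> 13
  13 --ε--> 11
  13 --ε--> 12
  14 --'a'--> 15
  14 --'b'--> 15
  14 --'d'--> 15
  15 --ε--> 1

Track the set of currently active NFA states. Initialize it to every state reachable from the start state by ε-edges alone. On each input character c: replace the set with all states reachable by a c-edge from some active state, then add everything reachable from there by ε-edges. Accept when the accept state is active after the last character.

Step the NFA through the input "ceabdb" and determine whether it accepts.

S₀ = ε-closure({0}) = {0,1,2,3,4,6,8,10,12}
'c' @ 1: {1,3,4,5,6,8,9,11,12,13,14}  [accepting]
'e' @ 2: {}  — no active states
rest 'abdb' ignored (set empty)
final: {}; accept 1 not in set

Answer: REJECT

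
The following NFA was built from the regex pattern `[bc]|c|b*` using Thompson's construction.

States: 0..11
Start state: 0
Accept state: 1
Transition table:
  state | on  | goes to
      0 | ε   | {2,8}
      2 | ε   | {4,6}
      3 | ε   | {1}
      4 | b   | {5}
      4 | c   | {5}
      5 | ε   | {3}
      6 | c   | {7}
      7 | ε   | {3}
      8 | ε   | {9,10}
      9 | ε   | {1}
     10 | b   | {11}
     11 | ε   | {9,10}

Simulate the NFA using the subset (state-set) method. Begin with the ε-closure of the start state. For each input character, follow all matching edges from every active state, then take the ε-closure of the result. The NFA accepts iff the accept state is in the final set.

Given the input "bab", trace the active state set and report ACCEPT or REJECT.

Answer: REJECT

Trace:
initial (ε-close {0}): {0,1,2,4,6,8,9,10}
'b' @ 1: {1,3,5,9,10,11}  (accept∈set)
'a' @ 2: {}  — dead — no transitions
rest 'b' ignored (set empty)
end set {} — state 1 not in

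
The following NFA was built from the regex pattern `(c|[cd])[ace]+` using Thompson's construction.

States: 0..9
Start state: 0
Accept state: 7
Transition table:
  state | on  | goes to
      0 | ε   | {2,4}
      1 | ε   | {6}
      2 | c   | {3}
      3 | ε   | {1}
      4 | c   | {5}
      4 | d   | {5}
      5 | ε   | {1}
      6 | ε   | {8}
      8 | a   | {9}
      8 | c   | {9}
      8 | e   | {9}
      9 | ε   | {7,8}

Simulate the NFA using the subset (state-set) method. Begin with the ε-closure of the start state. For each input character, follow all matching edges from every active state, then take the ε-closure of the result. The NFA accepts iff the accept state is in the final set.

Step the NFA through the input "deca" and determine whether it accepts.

initial (ε-close {0}): {0,2,4}
'd' @ 1: {1,5,6,8}
'e' @ 2: {7,8,9}  [accepting]
'c' @ 3: {7,8,9}  [accepting]
'a' @ 4: {7,8,9}  [accepting]
end set {7,8,9} — state 7 in

Answer: ACCEPT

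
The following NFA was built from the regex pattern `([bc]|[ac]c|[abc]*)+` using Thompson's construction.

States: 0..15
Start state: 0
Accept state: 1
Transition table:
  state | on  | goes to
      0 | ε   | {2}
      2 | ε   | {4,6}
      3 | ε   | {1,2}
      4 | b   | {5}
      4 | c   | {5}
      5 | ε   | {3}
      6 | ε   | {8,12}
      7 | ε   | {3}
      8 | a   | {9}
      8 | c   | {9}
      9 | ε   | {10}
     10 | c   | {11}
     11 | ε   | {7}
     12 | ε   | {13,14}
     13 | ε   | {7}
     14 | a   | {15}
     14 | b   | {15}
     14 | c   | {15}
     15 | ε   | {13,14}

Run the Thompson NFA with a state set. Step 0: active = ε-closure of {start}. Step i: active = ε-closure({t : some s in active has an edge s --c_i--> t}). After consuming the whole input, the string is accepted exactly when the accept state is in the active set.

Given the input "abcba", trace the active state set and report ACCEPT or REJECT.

Answer: ACCEPT

Steps:
start: ε-closure({0}) = {0,1,2,3,4,6,7,8,12,13,14}
'a' @ 1: {1,2,3,4,6,7,8,9,10,12,13,14,15}  [accepting]
'b' @ 2: {1,2,3,4,5,6,7,8,12,13,14,15}  [accepting]
'c' @ 3: {1,2,3,4,5,6,7,8,9,10,12,13,14,15}  [accepting]
'b' @ 4: {1,2,3,4,5,6,7,8,12,13,14,15}  [accepting]
'a' @ 5: {1,2,3,4,6,7,8,9,10,12,13,14,15}  [accepting]
end set {1,2,3,4,6,7,8,9,10,12,13,14,15} — state 1 in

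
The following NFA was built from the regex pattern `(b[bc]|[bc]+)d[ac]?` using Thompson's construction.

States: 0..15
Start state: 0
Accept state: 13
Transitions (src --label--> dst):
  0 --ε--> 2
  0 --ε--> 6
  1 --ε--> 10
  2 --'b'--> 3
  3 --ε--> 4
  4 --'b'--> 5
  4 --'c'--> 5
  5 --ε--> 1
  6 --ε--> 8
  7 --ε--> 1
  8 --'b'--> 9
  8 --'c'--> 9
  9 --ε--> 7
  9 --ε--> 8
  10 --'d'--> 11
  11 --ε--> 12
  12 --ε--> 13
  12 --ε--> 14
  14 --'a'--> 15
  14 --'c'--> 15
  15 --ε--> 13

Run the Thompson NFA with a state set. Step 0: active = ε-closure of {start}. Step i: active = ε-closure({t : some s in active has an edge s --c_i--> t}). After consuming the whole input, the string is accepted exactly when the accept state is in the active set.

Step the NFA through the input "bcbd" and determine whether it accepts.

Answer: ACCEPT

Derivation:
S₀ = ε-closure({0}) = {0,2,6,8}
'b' @ 1: {1,3,4,7,8,9,10}
'c' @ 2: {1,5,7,8,9,10}
'b' @ 3: {1,7,8,9,10}
'd' @ 4: {11,12,13,14}  [accepting]
final: {11,12,13,14}; accept 13 in set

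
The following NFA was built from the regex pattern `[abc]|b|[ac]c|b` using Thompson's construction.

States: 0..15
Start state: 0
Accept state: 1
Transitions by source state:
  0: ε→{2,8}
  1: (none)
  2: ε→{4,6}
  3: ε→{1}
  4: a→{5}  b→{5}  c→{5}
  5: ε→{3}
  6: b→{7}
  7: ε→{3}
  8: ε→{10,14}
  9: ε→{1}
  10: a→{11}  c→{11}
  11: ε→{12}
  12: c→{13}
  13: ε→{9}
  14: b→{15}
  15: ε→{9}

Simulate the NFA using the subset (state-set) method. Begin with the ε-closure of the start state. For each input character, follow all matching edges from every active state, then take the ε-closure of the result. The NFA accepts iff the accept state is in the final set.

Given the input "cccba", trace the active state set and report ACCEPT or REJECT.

Answer: REJECT

Trace:
S₀ = ε-closure({0}) = {0,2,4,6,8,10,14}
'c' @ 1: {1,3,5,11,12}  [accepting]
'c' @ 2: {1,9,13}  [accepting]
'c' @ 3: {}  — dead — no transitions
rest 'ba' ignored (set empty)
after full input: {}  (accept=1 not in)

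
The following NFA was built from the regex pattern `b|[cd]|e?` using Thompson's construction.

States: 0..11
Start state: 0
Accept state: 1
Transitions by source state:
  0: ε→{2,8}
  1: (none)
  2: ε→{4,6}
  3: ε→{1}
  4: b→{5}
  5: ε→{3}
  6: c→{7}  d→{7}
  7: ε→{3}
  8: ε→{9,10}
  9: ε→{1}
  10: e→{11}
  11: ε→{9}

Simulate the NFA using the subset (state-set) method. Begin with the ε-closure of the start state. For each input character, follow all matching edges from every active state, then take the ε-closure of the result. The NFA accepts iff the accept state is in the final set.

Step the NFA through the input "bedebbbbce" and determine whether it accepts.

Answer: REJECT

Trace:
start: ε-closure({0}) = {0,1,2,4,6,8,9,10}
'b' @ 1: {1,3,5}  (accept∈set)
'e' @ 2: {}  — state set empty
rest 'debbbbce' ignored (set empty)
final: {}; accept 1 not in set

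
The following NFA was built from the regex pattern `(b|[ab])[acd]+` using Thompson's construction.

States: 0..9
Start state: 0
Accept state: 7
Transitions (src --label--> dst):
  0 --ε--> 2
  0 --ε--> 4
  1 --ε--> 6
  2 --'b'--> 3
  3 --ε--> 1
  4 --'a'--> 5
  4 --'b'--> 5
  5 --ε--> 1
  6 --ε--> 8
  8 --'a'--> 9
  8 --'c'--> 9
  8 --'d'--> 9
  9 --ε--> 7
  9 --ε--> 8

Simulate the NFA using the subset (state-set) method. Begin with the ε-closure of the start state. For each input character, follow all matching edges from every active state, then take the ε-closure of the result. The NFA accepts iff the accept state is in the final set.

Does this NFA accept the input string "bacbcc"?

S₀ = ε-closure({0}) = {0,2,4}
'b' @ 1: {1,3,5,6,8}
'a' @ 2: {7,8,9}  (accept∈set)
'c' @ 3: {7,8,9}  (accept∈set)
'b' @ 4: {}  — state set empty
rest 'cc' ignored (set empty)
final: {}; accept 7 not in set

Answer: REJECT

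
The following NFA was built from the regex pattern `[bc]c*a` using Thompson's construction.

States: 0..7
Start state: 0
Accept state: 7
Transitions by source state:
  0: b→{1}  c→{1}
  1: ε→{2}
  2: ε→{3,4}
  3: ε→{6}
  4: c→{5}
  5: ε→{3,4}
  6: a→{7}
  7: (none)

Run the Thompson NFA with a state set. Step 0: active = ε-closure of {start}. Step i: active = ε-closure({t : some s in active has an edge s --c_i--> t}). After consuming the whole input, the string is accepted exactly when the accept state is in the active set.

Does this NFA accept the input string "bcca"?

Answer: ACCEPT

Steps:
start: ε-closure({0}) = {0}
'b' @ 1: {1,2,3,4,6}
'c' @ 2: {3,4,5,6}
'c' @ 3: {3,4,5,6}
'a' @ 4: {7}  (accept∈set)
after full input: {7}  (accept=7 in)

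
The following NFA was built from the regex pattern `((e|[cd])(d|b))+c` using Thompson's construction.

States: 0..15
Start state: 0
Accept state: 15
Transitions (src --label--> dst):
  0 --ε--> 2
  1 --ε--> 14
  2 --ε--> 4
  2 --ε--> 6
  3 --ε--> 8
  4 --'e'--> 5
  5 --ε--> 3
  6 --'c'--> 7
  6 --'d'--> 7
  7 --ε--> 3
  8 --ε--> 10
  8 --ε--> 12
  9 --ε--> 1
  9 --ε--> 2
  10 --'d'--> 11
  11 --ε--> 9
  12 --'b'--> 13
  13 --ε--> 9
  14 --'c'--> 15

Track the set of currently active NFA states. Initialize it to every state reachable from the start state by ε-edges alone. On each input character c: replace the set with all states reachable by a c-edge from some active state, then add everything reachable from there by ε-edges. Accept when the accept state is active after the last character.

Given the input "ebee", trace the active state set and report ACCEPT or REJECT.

start: ε-closure({0}) = {0,2,4,6}
'e' @ 1: {3,5,8,10,12}
'b' @ 2: {1,2,4,6,9,13,14}
'e' @ 3: {3,5,8,10,12}
'e' @ 4: {}  — state set empty
final: {}; accept 15 not in set

Answer: REJECT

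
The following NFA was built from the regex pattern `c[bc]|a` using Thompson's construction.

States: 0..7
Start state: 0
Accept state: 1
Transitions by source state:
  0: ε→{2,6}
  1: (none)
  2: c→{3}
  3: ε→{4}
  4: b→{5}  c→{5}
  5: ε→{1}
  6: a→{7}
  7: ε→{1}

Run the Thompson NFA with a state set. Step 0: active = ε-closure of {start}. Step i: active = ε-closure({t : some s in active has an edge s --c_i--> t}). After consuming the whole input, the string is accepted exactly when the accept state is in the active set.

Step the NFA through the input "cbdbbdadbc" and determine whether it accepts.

start: ε-closure({0}) = {0,2,6}
'c' @ 1: {3,4}
'b' @ 2: {1,5}  ✓accept
'd' @ 3: {}  — dead — no transitions
rest 'bbdadbc' ignored (set empty)
after full input: {}  (accept=1 not in)

Answer: REJECT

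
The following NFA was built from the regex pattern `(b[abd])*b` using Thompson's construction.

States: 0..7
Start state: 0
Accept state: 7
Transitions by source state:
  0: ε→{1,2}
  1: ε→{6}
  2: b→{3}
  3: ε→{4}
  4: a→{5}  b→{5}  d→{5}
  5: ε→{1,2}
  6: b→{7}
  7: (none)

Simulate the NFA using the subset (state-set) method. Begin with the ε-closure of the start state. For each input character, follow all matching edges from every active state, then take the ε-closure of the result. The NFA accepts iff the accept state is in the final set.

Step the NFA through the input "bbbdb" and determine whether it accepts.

start: ε-closure({0}) = {0,1,2,6}
'b' @ 1: {3,4,7}  [accepting]
'b' @ 2: {1,2,5,6}
'b' @ 3: {3,4,7}  [accepting]
'd' @ 4: {1,2,5,6}
'b' @ 5: {3,4,7}  [accepting]
final: {3,4,7}; accept 7 in set

Answer: ACCEPT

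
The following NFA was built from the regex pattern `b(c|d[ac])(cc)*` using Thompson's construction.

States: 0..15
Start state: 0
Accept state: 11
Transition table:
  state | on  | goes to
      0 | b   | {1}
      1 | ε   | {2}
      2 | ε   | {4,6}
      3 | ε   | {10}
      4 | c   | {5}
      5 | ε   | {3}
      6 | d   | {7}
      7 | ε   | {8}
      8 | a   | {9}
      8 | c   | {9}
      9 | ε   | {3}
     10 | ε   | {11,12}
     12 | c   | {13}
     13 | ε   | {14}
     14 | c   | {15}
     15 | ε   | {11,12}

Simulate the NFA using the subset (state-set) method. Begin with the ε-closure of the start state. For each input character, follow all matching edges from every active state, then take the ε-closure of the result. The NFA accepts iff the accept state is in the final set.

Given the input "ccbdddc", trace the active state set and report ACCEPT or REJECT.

Answer: REJECT

Trace:
start: ε-closure({0}) = {0}
'c' @ 1: {}  — no active states
rest 'cbdddc' ignored (set empty)
after full input: {}  (accept=11 not in)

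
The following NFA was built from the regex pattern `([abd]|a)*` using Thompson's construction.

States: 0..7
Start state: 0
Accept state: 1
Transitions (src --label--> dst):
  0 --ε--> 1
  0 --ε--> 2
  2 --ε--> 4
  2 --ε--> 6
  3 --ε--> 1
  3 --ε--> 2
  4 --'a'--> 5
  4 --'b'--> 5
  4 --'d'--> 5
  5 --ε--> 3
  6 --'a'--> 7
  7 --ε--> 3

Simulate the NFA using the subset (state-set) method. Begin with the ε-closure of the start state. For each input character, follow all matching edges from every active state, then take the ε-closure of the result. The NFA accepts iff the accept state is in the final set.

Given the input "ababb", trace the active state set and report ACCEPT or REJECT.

S₀ = ε-closure({0}) = {0,1,2,4,6}
'a' @ 1: {1,2,3,4,5,6,7}  (accept∈set)
'b' @ 2: {1,2,3,4,5,6}  (accept∈set)
'a' @ 3: {1,2,3,4,5,6,7}  (accept∈set)
'b' @ 4: {1,2,3,4,5,6}  (accept∈set)
'b' @ 5: {1,2,3,4,5,6}  (accept∈set)
end set {1,2,3,4,5,6} — state 1 in

Answer: ACCEPT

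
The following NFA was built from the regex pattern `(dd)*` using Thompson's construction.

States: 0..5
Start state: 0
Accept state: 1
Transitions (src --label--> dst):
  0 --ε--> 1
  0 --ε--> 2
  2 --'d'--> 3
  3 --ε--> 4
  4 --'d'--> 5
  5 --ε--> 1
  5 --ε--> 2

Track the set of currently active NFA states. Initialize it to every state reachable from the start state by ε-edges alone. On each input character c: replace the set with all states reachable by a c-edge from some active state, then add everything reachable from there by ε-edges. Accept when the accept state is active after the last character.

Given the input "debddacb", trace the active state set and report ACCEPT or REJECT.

Answer: REJECT

Derivation:
start: ε-closure({0}) = {0,1,2}
'd' @ 1: {3,4}
'e' @ 2: {}  — dead — no transitions
rest 'bddacb' ignored (set empty)
final: {}; accept 1 not in set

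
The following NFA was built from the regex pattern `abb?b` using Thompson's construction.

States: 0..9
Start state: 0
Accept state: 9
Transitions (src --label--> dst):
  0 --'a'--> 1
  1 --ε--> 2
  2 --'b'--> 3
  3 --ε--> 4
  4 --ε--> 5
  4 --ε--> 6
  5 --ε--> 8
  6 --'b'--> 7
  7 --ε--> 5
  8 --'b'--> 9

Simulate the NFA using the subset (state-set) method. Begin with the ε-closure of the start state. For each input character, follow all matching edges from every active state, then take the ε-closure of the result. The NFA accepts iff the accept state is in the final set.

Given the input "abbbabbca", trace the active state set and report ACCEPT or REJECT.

initial (ε-close {0}): {0}
'a' @ 1: {1,2}
'b' @ 2: {3,4,5,6,8}
'b' @ 3: {5,7,8,9}  [accepting]
'b' @ 4: {9}  [accepting]
'a' @ 5: {}  — no active states
rest 'bbca' ignored (set empty)
end set {} — state 9 not in

Answer: REJECT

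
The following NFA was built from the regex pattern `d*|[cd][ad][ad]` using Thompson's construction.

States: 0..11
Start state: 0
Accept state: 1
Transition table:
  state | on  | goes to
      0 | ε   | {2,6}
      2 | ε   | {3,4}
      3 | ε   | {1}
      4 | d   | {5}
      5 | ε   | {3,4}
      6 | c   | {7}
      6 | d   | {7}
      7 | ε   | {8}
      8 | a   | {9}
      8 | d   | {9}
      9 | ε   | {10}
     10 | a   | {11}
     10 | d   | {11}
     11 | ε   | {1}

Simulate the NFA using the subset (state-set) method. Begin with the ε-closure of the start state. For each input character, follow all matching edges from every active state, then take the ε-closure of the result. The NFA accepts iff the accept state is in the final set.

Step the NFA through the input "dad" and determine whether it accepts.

initial (ε-close {0}): {0,1,2,3,4,6}
'd' @ 1: {1,3,4,5,7,8}  ✓accept
'a' @ 2: {9,10}
'd' @ 3: {1,11}  ✓accept
final: {1,11}; accept 1 in set

Answer: ACCEPT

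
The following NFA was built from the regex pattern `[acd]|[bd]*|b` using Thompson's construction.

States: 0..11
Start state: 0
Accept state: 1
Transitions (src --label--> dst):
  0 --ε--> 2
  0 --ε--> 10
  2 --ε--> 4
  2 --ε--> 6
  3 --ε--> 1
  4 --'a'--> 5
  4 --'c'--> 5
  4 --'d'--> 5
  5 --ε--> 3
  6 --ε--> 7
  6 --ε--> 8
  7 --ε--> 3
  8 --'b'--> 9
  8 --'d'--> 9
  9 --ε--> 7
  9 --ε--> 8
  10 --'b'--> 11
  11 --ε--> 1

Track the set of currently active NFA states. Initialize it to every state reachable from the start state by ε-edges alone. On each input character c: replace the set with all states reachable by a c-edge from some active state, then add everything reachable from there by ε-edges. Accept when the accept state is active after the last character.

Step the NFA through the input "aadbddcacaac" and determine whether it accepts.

Answer: REJECT

Steps:
start: ε-closure({0}) = {0,1,2,3,4,6,7,8,10}
'a' @ 1: {1,3,5}  (accept∈set)
'a' @ 2: {}  — dead — no transitions
rest 'dbddcacaac' ignored (set empty)
end set {} — state 1 not in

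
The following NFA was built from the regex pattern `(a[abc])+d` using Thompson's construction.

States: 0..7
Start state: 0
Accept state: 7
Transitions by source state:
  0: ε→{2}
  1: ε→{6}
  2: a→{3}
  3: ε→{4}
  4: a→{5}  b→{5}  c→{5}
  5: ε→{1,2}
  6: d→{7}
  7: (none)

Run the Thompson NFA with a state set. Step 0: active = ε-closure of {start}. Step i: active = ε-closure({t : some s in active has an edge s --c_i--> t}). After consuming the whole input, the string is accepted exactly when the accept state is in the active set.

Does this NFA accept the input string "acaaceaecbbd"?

Answer: REJECT

Steps:
start: ε-closure({0}) = {0,2}
'a' @ 1: {3,4}
'c' @ 2: {1,2,5,6}
'a' @ 3: {3,4}
'a' @ 4: {1,2,5,6}
'c' @ 5: {}  — state set empty
rest 'eaecbbd' ignored (set empty)
final: {}; accept 7 not in set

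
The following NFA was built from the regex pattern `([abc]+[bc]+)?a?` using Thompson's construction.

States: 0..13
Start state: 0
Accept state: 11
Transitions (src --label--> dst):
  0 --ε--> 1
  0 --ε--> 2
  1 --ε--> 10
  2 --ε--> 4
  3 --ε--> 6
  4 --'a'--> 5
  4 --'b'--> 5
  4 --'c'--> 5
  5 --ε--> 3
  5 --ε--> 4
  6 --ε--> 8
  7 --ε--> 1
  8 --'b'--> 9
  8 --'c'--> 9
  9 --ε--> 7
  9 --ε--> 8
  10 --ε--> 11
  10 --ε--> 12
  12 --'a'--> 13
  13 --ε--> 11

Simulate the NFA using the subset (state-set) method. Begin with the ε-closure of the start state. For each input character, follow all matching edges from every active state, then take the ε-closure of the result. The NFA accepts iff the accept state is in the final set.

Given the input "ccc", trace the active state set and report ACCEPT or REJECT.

Answer: ACCEPT

Trace:
S₀ = ε-closure({0}) = {0,1,2,4,10,11,12}
'c' @ 1: {3,4,5,6,8}
'c' @ 2: {1,3,4,5,6,7,8,9,10,11,12}  ✓accept
'c' @ 3: {1,3,4,5,6,7,8,9,10,11,12}  ✓accept
end set {1,3,4,5,6,7,8,9,10,11,12} — state 11 in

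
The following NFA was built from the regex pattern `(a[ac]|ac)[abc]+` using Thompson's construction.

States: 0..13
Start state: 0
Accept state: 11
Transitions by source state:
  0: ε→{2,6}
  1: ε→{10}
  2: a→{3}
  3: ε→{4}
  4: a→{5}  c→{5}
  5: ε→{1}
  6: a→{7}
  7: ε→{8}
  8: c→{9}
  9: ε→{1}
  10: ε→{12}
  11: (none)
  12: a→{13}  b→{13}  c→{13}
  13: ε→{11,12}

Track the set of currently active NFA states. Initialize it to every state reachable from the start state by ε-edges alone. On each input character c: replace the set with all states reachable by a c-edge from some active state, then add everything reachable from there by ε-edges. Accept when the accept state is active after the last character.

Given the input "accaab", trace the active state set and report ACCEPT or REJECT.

S₀ = ε-closure({0}) = {0,2,6}
'a' @ 1: {3,4,7,8}
'c' @ 2: {1,5,9,10,12}
'c' @ 3: {11,12,13}  ✓accept
'a' @ 4: {11,12,13}  ✓accept
'a' @ 5: {11,12,13}  ✓accept
'b' @ 6: {11,12,13}  ✓accept
end set {11,12,13} — state 11 in

Answer: ACCEPT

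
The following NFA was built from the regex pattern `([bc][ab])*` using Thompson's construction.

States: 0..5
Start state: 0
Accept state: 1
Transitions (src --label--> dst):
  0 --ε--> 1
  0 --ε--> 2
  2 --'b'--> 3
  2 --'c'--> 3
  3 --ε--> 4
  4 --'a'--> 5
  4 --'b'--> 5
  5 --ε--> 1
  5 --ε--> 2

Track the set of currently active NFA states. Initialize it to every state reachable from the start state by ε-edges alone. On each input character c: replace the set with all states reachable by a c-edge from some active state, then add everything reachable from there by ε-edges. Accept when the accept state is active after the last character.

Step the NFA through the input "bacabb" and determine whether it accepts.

Answer: ACCEPT

Derivation:
start: ε-closure({0}) = {0,1,2}
'b' @ 1: {3,4}
'a' @ 2: {1,2,5}  [accepting]
'c' @ 3: {3,4}
'a' @ 4: {1,2,5}  [accepting]
'b' @ 5: {3,4}
'b' @ 6: {1,2,5}  [accepting]
final: {1,2,5}; accept 1 in set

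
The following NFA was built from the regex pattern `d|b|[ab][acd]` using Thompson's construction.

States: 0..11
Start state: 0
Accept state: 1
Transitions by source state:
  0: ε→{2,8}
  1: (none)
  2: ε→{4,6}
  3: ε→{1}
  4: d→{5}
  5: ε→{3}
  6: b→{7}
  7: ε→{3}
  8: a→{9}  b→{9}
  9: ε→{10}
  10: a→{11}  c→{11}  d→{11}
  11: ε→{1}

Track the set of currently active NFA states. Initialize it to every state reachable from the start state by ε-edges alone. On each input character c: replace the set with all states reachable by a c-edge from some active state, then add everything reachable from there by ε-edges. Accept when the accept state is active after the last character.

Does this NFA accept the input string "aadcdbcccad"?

initial (ε-close {0}): {0,2,4,6,8}
'a' @ 1: {9,10}
'a' @ 2: {1,11}  ✓accept
'd' @ 3: {}  — dead — no transitions
rest 'cdbcccad' ignored (set empty)
final: {}; accept 1 not in set

Answer: REJECT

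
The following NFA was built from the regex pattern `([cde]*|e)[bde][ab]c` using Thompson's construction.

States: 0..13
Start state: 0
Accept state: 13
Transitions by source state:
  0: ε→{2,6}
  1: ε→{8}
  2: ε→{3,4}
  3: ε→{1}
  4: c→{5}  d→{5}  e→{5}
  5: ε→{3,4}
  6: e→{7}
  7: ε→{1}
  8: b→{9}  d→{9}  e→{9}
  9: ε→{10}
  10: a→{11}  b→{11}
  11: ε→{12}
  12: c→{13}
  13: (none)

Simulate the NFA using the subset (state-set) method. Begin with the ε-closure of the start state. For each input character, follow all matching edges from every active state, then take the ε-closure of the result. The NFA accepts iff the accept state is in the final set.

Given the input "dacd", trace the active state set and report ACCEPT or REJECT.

start: ε-closure({0}) = {0,1,2,3,4,6,8}
'd' @ 1: {1,3,4,5,8,9,10}
'a' @ 2: {11,12}
'c' @ 3: {13}  [accepting]
'd' @ 4: {}  — dead — no transitions
final: {}; accept 13 not in set

Answer: REJECT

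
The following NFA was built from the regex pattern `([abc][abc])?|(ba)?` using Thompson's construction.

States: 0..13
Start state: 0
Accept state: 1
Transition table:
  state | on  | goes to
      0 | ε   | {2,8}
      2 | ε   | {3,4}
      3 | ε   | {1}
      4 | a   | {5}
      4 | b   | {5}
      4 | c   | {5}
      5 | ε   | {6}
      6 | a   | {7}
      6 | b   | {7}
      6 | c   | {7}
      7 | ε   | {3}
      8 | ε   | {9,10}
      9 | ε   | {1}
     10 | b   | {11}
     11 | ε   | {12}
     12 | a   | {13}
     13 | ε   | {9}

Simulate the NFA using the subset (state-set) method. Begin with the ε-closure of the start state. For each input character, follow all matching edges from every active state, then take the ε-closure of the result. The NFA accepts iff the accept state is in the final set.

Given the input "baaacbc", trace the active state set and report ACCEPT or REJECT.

Answer: REJECT

Derivation:
S₀ = ε-closure({0}) = {0,1,2,3,4,8,9,10}
'b' @ 1: {5,6,11,12}
'a' @ 2: {1,3,7,9,13}  (accept∈set)
'a' @ 3: {}  — state set empty
rest 'acbc' ignored (set empty)
end set {} — state 1 not in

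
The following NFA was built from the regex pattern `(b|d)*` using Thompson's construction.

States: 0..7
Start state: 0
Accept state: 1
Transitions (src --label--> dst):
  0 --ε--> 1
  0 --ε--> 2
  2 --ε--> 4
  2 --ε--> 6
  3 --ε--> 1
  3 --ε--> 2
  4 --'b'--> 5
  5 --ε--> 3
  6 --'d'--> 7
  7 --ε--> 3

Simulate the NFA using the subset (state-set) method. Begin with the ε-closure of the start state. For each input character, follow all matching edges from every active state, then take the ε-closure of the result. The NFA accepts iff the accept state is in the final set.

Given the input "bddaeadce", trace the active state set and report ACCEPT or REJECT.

Answer: REJECT

Derivation:
S₀ = ε-closure({0}) = {0,1,2,4,6}
'b' @ 1: {1,2,3,4,5,6}  [accepting]
'd' @ 2: {1,2,3,4,6,7}  [accepting]
'd' @ 3: {1,2,3,4,6,7}  [accepting]
'a' @ 4: {}  — no active states
rest 'eadce' ignored (set empty)
end set {} — state 1 not in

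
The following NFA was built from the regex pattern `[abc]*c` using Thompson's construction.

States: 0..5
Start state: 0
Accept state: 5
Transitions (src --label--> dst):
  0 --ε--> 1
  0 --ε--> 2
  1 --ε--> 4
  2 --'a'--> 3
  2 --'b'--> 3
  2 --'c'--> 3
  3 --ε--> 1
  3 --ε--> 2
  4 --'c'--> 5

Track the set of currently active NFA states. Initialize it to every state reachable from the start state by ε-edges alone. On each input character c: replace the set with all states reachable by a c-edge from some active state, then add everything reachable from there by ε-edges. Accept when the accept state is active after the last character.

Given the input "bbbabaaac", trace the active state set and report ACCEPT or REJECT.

initial (ε-close {0}): {0,1,2,4}
'b' @ 1: {1,2,3,4}
'b' @ 2: {1,2,3,4}
'b' @ 3: {1,2,3,4}
'a' @ 4: {1,2,3,4}
'b' @ 5: {1,2,3,4}
'a' @ 6: {1,2,3,4}
'a' @ 7: {1,2,3,4}
'a' @ 8: {1,2,3,4}
'c' @ 9: {1,2,3,4,5}  ✓accept
final: {1,2,3,4,5}; accept 5 in set

Answer: ACCEPT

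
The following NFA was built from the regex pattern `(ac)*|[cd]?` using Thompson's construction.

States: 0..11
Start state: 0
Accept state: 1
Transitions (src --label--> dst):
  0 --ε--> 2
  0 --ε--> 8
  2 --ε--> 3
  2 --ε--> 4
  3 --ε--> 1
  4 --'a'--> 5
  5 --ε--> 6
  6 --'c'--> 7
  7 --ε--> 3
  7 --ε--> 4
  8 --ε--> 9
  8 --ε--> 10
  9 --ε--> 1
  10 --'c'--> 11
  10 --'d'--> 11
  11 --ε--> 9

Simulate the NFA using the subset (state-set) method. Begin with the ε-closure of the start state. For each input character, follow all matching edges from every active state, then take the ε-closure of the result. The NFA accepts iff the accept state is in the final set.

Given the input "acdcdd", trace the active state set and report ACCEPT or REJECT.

Answer: REJECT

Trace:
S₀ = ε-closure({0}) = {0,1,2,3,4,8,9,10}
'a' @ 1: {5,6}
'c' @ 2: {1,3,4,7}  [accepting]
'd' @ 3: {}  — state set empty
rest 'cdd' ignored (set empty)
end set {} — state 1 not in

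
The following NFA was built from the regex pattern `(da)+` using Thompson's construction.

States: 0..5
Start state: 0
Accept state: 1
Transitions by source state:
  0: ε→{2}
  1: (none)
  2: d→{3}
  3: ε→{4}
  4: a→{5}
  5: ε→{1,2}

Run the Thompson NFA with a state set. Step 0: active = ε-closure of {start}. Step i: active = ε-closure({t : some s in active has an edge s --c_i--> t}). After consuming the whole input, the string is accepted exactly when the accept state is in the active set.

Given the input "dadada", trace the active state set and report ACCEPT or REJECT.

initial (ε-close {0}): {0,2}
'd' @ 1: {3,4}
'a' @ 2: {1,2,5}  ✓accept
'd' @ 3: {3,4}
'a' @ 4: {1,2,5}  ✓accept
'd' @ 5: {3,4}
'a' @ 6: {1,2,5}  ✓accept
after full input: {1,2,5}  (accept=1 in)

Answer: ACCEPT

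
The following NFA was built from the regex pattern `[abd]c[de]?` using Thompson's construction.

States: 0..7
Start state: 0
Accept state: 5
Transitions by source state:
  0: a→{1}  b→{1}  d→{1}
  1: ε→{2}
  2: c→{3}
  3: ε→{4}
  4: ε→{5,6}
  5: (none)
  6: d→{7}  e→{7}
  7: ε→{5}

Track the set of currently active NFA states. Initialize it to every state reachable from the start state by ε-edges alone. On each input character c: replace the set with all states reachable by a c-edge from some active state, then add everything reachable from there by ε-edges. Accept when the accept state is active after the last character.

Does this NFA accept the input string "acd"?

S₀ = ε-closure({0}) = {0}
'a' @ 1: {1,2}
'c' @ 2: {3,4,5,6}  (accept∈set)
'd' @ 3: {5,7}  (accept∈set)
after full input: {5,7}  (accept=5 in)

Answer: ACCEPT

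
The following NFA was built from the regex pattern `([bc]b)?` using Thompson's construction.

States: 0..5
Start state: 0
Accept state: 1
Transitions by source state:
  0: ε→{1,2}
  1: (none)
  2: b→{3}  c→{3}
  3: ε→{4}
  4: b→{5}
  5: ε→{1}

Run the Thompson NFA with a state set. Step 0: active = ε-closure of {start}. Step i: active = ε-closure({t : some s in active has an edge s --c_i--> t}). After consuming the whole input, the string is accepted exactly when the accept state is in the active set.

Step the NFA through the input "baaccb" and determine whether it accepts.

S₀ = ε-closure({0}) = {0,1,2}
'b' @ 1: {3,4}
'a' @ 2: {}  — no active states
rest 'accb' ignored (set empty)
final: {}; accept 1 not in set

Answer: REJECT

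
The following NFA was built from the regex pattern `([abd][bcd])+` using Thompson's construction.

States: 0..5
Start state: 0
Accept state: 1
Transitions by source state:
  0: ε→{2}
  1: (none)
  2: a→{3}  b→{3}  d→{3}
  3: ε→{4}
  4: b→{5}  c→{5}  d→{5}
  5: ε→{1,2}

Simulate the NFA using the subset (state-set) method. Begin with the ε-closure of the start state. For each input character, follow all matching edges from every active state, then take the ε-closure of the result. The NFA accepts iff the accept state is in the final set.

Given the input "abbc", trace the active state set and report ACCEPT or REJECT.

Answer: ACCEPT

Trace:
S₀ = ε-closure({0}) = {0,2}
'a' @ 1: {3,4}
'b' @ 2: {1,2,5}  ✓accept
'b' @ 3: {3,4}
'c' @ 4: {1,2,5}  ✓accept
final: {1,2,5}; accept 1 in set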